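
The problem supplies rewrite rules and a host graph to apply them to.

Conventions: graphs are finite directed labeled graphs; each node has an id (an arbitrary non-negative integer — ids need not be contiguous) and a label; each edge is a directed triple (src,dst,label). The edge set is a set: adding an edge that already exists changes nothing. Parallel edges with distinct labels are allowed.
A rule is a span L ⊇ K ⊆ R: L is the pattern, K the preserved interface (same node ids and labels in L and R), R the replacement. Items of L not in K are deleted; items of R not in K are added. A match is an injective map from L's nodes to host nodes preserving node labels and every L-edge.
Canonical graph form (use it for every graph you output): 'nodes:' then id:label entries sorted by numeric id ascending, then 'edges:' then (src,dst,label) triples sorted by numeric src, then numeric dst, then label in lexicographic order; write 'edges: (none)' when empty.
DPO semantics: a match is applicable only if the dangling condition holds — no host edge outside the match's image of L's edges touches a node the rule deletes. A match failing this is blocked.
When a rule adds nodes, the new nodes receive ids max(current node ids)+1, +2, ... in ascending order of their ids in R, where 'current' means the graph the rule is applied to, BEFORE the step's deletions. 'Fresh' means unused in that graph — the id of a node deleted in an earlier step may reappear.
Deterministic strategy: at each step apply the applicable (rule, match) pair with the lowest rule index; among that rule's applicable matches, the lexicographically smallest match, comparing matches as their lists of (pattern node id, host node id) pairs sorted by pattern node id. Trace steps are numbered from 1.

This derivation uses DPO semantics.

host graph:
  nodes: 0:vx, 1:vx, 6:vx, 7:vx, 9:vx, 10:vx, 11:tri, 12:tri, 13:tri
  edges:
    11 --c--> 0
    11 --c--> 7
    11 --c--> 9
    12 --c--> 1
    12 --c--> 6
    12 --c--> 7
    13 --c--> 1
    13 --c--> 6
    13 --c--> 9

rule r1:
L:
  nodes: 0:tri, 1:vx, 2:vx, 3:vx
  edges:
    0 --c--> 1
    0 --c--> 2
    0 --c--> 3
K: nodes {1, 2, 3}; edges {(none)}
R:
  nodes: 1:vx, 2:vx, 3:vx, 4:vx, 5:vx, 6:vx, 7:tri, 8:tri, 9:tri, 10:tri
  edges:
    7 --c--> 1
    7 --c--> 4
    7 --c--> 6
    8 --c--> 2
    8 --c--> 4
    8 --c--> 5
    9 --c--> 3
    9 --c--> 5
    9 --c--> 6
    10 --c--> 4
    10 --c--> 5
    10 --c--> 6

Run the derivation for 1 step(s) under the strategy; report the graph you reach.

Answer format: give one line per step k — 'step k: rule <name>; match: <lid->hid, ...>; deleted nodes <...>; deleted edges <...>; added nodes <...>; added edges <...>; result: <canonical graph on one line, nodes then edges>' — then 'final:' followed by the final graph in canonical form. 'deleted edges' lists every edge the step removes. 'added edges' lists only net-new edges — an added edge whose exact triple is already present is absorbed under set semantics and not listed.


step 1: rule r1; match: 0->11, 1->0, 2->7, 3->9; deleted nodes 11; deleted edges (11,0,c); (11,7,c); (11,9,c); added nodes 14, 15, 16, 17, 18, 19, 20; added edges (17,0,c); (17,14,c); (17,16,c); (18,7,c); (18,14,c); (18,15,c); (19,9,c); (19,15,c); (19,16,c); (20,14,c); (20,15,c); (20,16,c); result: nodes: 0:vx, 1:vx, 6:vx, 7:vx, 9:vx, 10:vx, 12:tri, 13:tri, 14:vx, 15:vx, 16:vx, 17:tri, 18:tri, 19:tri, 20:tri edges: (12,1,c); (12,6,c); (12,7,c); (13,1,c); (13,6,c); (13,9,c); (17,0,c); (17,14,c); (17,16,c); (18,7,c); (18,14,c); (18,15,c); (19,9,c); (19,15,c); (19,16,c); (20,14,c); (20,15,c); (20,16,c)
final:
nodes: 0:vx, 1:vx, 6:vx, 7:vx, 9:vx, 10:vx, 12:tri, 13:tri, 14:vx, 15:vx, 16:vx, 17:tri, 18:tri, 19:tri, 20:tri
edges: (12,1,c); (12,6,c); (12,7,c); (13,1,c); (13,6,c); (13,9,c); (17,0,c); (17,14,c); (17,16,c); (18,7,c); (18,14,c); (18,15,c); (19,9,c); (19,15,c); (19,16,c); (20,14,c); (20,15,c); (20,16,c)


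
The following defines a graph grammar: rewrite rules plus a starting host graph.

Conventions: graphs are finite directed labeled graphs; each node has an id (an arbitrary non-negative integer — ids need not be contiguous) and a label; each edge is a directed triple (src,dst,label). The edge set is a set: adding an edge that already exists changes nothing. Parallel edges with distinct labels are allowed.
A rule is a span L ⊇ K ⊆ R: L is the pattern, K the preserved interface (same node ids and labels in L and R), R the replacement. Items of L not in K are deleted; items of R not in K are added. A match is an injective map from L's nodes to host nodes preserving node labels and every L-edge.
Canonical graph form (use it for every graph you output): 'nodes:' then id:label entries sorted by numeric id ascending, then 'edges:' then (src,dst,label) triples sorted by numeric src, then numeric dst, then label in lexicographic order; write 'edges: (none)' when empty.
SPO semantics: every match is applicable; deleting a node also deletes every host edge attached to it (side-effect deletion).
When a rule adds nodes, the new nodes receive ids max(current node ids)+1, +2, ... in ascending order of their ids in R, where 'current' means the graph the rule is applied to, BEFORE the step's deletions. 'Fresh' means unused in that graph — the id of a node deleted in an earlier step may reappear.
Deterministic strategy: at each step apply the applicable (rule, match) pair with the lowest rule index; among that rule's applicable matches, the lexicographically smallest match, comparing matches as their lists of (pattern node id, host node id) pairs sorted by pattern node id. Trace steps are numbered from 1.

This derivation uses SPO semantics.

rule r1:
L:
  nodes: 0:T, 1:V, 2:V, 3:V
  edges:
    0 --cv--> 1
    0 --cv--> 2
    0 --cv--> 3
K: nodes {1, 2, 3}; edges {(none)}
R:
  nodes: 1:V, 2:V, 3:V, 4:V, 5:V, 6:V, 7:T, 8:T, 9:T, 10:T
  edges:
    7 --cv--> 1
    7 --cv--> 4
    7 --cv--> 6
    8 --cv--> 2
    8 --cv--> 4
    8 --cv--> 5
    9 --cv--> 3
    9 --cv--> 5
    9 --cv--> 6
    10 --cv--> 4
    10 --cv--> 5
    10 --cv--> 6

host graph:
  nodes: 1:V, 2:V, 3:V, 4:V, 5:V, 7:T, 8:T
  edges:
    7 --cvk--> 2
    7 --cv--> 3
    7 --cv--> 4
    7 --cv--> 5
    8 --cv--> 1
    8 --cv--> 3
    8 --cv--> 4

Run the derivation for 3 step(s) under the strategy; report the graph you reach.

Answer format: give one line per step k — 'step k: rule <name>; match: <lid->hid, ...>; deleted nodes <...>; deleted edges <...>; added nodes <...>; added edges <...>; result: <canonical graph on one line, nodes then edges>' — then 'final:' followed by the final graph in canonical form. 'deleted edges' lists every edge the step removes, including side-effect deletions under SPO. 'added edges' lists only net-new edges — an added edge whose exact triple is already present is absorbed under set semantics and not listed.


step 1: rule r1; match: 0->7, 1->3, 2->4, 3->5; deleted nodes 7; deleted edges (7,2,cvk); (7,3,cv); (7,4,cv); (7,5,cv); added nodes 9, 10, 11, 12, 13, 14, 15; added edges (12,3,cv); (12,9,cv); (12,11,cv); (13,4,cv); (13,9,cv); (13,10,cv); (14,5,cv); (14,10,cv); (14,11,cv); (15,9,cv); (15,10,cv); (15,11,cv); result: nodes: 1:V, 2:V, 3:V, 4:V, 5:V, 8:T, 9:V, 10:V, 11:V, 12:T, 13:T, 14:T, 15:T edges: (8,1,cv); (8,3,cv); (8,4,cv); (12,3,cv); (12,9,cv); (12,11,cv); (13,4,cv); (13,9,cv); (13,10,cv); (14,5,cv); (14,10,cv); (14,11,cv); (15,9,cv); (15,10,cv); (15,11,cv)
step 2: rule r1; match: 0->8, 1->1, 2->3, 3->4; deleted nodes 8; deleted edges (8,1,cv); (8,3,cv); (8,4,cv); added nodes 16, 17, 18, 19, 20, 21, 22; added edges (19,1,cv); (19,16,cv); (19,18,cv); (20,3,cv); (20,16,cv); (20,17,cv); (21,4,cv); (21,17,cv); (21,18,cv); (22,16,cv); (22,17,cv); (22,18,cv); result: nodes: 1:V, 2:V, 3:V, 4:V, 5:V, 9:V, 10:V, 11:V, 12:T, 13:T, 14:T, 15:T, 16:V, 17:V, 18:V, 19:T, 20:T, 21:T, 22:T edges: (12,3,cv); (12,9,cv); (12,11,cv); (13,4,cv); (13,9,cv); (13,10,cv); (14,5,cv); (14,10,cv); (14,11,cv); (15,9,cv); (15,10,cv); (15,11,cv); (19,1,cv); (19,16,cv); (19,18,cv); (20,3,cv); (20,16,cv); (20,17,cv); (21,4,cv); (21,17,cv); (21,18,cv); (22,16,cv); (22,17,cv); (22,18,cv)
step 3: rule r1; match: 0->12, 1->3, 2->9, 3->11; deleted nodes 12; deleted edges (12,3,cv); (12,9,cv); (12,11,cv); added nodes 23, 24, 25, 26, 27, 28, 29; added edges (26,3,cv); (26,23,cv); (26,25,cv); (27,9,cv); (27,23,cv); (27,24,cv); (28,11,cv); (28,24,cv); (28,25,cv); (29,23,cv); (29,24,cv); (29,25,cv); result: nodes: 1:V, 2:V, 3:V, 4:V, 5:V, 9:V, 10:V, 11:V, 13:T, 14:T, 15:T, 16:V, 17:V, 18:V, 19:T, 20:T, 21:T, 22:T, 23:V, 24:V, 25:V, 26:T, 27:T, 28:T, 29:T edges: (13,4,cv); (13,9,cv); (13,10,cv); (14,5,cv); (14,10,cv); (14,11,cv); (15,9,cv); (15,10,cv); (15,11,cv); (19,1,cv); (19,16,cv); (19,18,cv); (20,3,cv); (20,16,cv); (20,17,cv); (21,4,cv); (21,17,cv); (21,18,cv); (22,16,cv); (22,17,cv); (22,18,cv); (26,3,cv); (26,23,cv); (26,25,cv); (27,9,cv); (27,23,cv); (27,24,cv); (28,11,cv); (28,24,cv); (28,25,cv); (29,23,cv); (29,24,cv); (29,25,cv)
final:
nodes: 1:V, 2:V, 3:V, 4:V, 5:V, 9:V, 10:V, 11:V, 13:T, 14:T, 15:T, 16:V, 17:V, 18:V, 19:T, 20:T, 21:T, 22:T, 23:V, 24:V, 25:V, 26:T, 27:T, 28:T, 29:T
edges: (13,4,cv); (13,9,cv); (13,10,cv); (14,5,cv); (14,10,cv); (14,11,cv); (15,9,cv); (15,10,cv); (15,11,cv); (19,1,cv); (19,16,cv); (19,18,cv); (20,3,cv); (20,16,cv); (20,17,cv); (21,4,cv); (21,17,cv); (21,18,cv); (22,16,cv); (22,17,cv); (22,18,cv); (26,3,cv); (26,23,cv); (26,25,cv); (27,9,cv); (27,23,cv); (27,24,cv); (28,11,cv); (28,24,cv); (28,25,cv); (29,23,cv); (29,24,cv); (29,25,cv)


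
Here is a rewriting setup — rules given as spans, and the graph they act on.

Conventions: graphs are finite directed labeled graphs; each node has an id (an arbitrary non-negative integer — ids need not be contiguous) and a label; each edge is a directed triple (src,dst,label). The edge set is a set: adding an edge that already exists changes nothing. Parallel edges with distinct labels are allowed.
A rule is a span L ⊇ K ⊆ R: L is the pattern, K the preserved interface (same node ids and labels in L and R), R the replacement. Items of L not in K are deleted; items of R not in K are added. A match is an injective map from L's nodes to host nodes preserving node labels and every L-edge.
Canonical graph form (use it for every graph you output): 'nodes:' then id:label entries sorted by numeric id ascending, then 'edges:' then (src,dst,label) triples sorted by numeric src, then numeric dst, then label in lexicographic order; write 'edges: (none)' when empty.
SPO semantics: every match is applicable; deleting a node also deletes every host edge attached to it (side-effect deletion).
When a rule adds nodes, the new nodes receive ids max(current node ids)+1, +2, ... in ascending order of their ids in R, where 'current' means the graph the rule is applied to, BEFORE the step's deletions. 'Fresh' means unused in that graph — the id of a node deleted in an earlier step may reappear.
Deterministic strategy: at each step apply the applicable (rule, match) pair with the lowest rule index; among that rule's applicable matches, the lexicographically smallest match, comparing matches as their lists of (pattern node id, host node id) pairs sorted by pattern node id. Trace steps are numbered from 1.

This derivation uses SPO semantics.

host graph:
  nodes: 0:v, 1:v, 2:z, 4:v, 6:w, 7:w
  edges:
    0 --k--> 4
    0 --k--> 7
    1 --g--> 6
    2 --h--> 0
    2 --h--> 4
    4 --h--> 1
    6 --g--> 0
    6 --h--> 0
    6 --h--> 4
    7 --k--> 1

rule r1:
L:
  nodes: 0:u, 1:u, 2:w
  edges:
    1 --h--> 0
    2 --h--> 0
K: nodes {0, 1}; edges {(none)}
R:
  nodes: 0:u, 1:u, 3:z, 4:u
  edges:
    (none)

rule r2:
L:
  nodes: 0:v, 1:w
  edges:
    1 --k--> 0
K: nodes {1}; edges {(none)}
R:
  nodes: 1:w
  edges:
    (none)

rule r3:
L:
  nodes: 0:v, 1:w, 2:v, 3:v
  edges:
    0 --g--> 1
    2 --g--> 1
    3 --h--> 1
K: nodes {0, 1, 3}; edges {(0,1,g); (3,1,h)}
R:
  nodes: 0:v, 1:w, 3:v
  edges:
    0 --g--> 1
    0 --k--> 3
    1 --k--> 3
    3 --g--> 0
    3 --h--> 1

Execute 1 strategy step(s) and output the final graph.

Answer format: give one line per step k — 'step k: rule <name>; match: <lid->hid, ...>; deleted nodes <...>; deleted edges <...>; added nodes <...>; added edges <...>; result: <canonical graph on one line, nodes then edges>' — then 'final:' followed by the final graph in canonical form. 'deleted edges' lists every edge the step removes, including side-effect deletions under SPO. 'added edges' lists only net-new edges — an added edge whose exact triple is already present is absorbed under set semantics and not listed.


step 1: rule r2; match: 0->1, 1->7; deleted nodes 1; deleted edges (1,6,g); (4,1,h); (7,1,k); added nodes (none); added edges (none); result: nodes: 0:v, 2:z, 4:v, 6:w, 7:w edges: (0,4,k); (0,7,k); (2,0,h); (2,4,h); (6,0,g); (6,0,h); (6,4,h)
final:
nodes: 0:v, 2:z, 4:v, 6:w, 7:w
edges: (0,4,k); (0,7,k); (2,0,h); (2,4,h); (6,0,g); (6,0,h); (6,4,h)


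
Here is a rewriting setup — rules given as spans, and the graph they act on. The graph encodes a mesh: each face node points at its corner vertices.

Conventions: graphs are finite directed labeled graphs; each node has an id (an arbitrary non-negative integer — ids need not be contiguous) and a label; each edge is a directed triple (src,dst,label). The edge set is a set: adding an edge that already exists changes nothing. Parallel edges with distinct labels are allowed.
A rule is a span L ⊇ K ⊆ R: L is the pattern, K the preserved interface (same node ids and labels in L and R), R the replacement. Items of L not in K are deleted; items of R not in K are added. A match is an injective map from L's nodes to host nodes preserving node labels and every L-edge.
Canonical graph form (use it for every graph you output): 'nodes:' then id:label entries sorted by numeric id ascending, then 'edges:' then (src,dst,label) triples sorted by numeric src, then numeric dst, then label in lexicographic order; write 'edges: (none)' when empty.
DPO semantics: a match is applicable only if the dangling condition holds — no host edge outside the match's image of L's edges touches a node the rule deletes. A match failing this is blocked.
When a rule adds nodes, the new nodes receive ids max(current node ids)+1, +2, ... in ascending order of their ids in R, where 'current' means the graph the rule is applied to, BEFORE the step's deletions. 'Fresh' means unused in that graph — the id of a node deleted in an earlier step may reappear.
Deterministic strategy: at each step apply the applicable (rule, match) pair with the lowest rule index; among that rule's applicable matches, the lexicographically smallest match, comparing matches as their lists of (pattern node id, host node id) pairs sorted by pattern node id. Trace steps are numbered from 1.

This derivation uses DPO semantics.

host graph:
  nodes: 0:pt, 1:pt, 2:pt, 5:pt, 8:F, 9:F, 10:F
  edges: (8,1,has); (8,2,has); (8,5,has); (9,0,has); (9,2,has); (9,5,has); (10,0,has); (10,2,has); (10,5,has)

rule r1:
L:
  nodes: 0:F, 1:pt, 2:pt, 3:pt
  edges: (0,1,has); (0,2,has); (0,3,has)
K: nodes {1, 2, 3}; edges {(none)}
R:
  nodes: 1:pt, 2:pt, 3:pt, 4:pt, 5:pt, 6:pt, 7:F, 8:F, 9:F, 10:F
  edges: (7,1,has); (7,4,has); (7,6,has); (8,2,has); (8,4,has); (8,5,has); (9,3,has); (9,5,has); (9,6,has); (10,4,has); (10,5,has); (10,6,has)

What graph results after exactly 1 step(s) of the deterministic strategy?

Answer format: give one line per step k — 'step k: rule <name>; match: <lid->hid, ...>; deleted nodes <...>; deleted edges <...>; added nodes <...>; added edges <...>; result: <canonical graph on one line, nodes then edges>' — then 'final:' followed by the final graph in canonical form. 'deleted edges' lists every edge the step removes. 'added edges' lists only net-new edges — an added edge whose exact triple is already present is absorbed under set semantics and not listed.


step 1: rule r1; match: 0->8, 1->1, 2->2, 3->5; deleted nodes 8; deleted edges (8,1,has); (8,2,has); (8,5,has); added nodes 11, 12, 13, 14, 15, 16, 17; added edges (14,1,has); (14,11,has); (14,13,has); (15,2,has); (15,11,has); (15,12,has); (16,5,has); (16,12,has); (16,13,has); (17,11,has); (17,12,has); (17,13,has); result: nodes: 0:pt, 1:pt, 2:pt, 5:pt, 9:F, 10:F, 11:pt, 12:pt, 13:pt, 14:F, 15:F, 16:F, 17:F edges: (9,0,has); (9,2,has); (9,5,has); (10,0,has); (10,2,has); (10,5,has); (14,1,has); (14,11,has); (14,13,has); (15,2,has); (15,11,has); (15,12,has); (16,5,has); (16,12,has); (16,13,has); (17,11,has); (17,12,has); (17,13,has)
final:
nodes: 0:pt, 1:pt, 2:pt, 5:pt, 9:F, 10:F, 11:pt, 12:pt, 13:pt, 14:F, 15:F, 16:F, 17:F
edges: (9,0,has); (9,2,has); (9,5,has); (10,0,has); (10,2,has); (10,5,has); (14,1,has); (14,11,has); (14,13,has); (15,2,has); (15,11,has); (15,12,has); (16,5,has); (16,12,has); (16,13,has); (17,11,has); (17,12,has); (17,13,has)


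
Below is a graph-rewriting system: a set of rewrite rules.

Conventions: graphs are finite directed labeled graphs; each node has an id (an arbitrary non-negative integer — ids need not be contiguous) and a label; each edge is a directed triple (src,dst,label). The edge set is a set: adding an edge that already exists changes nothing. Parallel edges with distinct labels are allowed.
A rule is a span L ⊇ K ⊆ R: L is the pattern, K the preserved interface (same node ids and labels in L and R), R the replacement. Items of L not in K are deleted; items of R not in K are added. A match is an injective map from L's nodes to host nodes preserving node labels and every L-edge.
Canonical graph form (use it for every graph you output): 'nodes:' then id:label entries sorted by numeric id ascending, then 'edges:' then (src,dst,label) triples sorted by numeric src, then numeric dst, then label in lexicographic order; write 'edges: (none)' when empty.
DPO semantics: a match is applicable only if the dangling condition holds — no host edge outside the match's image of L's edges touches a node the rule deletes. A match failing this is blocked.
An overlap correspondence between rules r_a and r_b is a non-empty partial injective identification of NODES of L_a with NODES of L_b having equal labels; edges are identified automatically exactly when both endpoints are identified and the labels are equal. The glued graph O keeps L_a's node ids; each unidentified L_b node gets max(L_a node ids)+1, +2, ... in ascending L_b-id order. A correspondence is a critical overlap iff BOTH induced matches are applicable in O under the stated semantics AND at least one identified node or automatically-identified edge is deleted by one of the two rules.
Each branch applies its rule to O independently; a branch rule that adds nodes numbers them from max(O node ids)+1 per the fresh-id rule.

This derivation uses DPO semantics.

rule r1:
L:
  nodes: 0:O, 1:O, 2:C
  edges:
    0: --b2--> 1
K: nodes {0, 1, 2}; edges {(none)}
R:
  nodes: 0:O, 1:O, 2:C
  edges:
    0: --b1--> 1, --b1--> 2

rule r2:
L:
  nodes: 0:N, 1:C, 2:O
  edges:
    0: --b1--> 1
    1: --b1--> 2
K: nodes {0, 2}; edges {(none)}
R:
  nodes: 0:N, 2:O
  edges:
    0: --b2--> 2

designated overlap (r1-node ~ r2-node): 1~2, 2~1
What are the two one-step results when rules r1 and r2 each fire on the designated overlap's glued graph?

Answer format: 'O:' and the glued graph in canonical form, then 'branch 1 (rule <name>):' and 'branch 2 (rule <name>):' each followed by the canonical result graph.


O:
nodes: 0:O, 1:O, 2:C, 3:N
edges: (0,1,b2); (2,1,b1); (3,2,b1)
branch 1 (rule r1):
nodes: 0:O, 1:O, 2:C, 3:N
edges: (0,1,b1); (0,2,b1); (2,1,b1); (3,2,b1)
branch 2 (rule r2):
nodes: 0:O, 1:O, 3:N
edges: (0,1,b2); (3,1,b2)


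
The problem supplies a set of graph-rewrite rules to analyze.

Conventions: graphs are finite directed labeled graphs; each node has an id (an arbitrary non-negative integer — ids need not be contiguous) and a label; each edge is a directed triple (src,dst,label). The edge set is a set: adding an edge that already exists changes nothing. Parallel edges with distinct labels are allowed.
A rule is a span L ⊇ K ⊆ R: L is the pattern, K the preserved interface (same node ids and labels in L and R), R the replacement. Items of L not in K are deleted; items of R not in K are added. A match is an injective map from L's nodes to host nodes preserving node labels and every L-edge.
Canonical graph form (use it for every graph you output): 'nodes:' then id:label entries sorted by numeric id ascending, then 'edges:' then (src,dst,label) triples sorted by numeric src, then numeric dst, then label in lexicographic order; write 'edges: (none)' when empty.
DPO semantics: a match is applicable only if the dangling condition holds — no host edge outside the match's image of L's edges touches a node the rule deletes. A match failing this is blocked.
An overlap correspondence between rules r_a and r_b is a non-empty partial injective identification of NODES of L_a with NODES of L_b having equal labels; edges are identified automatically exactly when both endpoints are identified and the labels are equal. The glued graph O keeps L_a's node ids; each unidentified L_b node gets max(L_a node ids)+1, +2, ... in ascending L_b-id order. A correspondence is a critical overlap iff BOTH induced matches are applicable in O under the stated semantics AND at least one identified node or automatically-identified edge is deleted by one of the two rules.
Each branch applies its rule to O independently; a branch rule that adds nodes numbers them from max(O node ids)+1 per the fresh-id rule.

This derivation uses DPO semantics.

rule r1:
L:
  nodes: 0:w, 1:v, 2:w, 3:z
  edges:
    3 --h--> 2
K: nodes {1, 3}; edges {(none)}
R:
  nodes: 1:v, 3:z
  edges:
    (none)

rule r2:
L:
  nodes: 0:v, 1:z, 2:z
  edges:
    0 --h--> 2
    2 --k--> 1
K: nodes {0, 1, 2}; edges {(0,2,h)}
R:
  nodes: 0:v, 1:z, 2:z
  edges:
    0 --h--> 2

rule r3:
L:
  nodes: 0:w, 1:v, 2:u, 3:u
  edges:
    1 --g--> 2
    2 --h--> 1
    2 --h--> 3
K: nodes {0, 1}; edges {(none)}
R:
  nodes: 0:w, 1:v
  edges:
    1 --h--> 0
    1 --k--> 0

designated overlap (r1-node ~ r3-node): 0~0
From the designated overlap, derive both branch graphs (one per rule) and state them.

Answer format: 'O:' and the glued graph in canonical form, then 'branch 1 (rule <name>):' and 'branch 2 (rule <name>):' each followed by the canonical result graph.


O:
nodes: 0:w, 1:v, 2:w, 3:z, 4:v, 5:u, 6:u
edges: (3,2,h); (4,5,g); (5,4,h); (5,6,h)
branch 1 (rule r1):
nodes: 1:v, 3:z, 4:v, 5:u, 6:u
edges: (4,5,g); (5,4,h); (5,6,h)
branch 2 (rule r3):
nodes: 0:w, 1:v, 2:w, 3:z, 4:v
edges: (3,2,h); (4,0,h); (4,0,k)


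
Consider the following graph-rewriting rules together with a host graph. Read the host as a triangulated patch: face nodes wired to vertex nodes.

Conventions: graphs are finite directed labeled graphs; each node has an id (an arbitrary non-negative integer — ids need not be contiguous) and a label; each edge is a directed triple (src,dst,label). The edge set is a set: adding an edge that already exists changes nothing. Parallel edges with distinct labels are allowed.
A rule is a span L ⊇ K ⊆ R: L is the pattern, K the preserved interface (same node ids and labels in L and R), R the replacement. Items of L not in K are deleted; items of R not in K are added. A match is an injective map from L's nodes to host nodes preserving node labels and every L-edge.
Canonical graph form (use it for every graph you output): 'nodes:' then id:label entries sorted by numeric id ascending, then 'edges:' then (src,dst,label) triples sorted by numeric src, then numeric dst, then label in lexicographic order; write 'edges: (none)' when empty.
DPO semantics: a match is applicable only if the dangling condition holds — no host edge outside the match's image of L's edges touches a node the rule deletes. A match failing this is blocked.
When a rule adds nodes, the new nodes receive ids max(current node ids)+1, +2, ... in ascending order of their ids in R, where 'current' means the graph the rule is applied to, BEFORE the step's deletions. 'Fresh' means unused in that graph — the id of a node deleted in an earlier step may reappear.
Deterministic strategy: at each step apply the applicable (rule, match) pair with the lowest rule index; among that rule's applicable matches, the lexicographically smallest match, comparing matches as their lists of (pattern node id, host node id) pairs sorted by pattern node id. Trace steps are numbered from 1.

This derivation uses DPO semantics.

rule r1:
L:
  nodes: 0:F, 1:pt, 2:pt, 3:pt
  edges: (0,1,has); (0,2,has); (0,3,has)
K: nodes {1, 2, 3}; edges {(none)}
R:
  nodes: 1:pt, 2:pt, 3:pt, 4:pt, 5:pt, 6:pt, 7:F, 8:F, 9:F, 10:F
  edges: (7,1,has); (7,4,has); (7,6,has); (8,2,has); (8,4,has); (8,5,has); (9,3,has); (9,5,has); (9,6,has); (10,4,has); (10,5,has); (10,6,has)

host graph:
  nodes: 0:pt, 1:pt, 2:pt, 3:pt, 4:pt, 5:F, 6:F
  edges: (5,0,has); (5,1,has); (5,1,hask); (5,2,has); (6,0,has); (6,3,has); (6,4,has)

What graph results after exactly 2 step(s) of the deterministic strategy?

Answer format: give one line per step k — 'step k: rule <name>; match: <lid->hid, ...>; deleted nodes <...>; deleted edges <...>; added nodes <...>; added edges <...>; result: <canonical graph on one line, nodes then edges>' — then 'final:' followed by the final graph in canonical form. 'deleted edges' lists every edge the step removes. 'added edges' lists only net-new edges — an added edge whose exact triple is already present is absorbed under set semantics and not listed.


step 1: rule r1; match: 0->6, 1->0, 2->3, 3->4; deleted nodes 6; deleted edges (6,0,has); (6,3,has); (6,4,has); added nodes 7, 8, 9, 10, 11, 12, 13; added edges (10,0,has); (10,7,has); (10,9,has); (11,3,has); (11,7,has); (11,8,has); (12,4,has); (12,8,has); (12,9,has); (13,7,has); (13,8,has); (13,9,has); result: nodes: 0:pt, 1:pt, 2:pt, 3:pt, 4:pt, 5:F, 7:pt, 8:pt, 9:pt, 10:F, 11:F, 12:F, 13:F edges: (5,0,has); (5,1,has); (5,1,hask); (5,2,has); (10,0,has); (10,7,has); (10,9,has); (11,3,has); (11,7,has); (11,8,has); (12,4,has); (12,8,has); (12,9,has); (13,7,has); (13,8,has); (13,9,has)
step 2: rule r1; match: 0->10, 1->0, 2->7, 3->9; deleted nodes 10; deleted edges (10,0,has); (10,7,has); (10,9,has); added nodes 14, 15, 16, 17, 18, 19, 20; added edges (17,0,has); (17,14,has); (17,16,has); (18,7,has); (18,14,has); (18,15,has); (19,9,has); (19,15,has); (19,16,has); (20,14,has); (20,15,has); (20,16,has); result: nodes: 0:pt, 1:pt, 2:pt, 3:pt, 4:pt, 5:F, 7:pt, 8:pt, 9:pt, 11:F, 12:F, 13:F, 14:pt, 15:pt, 16:pt, 17:F, 18:F, 19:F, 20:F edges: (5,0,has); (5,1,has); (5,1,hask); (5,2,has); (11,3,has); (11,7,has); (11,8,has); (12,4,has); (12,8,has); (12,9,has); (13,7,has); (13,8,has); (13,9,has); (17,0,has); (17,14,has); (17,16,has); (18,7,has); (18,14,has); (18,15,has); (19,9,has); (19,15,has); (19,16,has); (20,14,has); (20,15,has); (20,16,has)
final:
nodes: 0:pt, 1:pt, 2:pt, 3:pt, 4:pt, 5:F, 7:pt, 8:pt, 9:pt, 11:F, 12:F, 13:F, 14:pt, 15:pt, 16:pt, 17:F, 18:F, 19:F, 20:F
edges: (5,0,has); (5,1,has); (5,1,hask); (5,2,has); (11,3,has); (11,7,has); (11,8,has); (12,4,has); (12,8,has); (12,9,has); (13,7,has); (13,8,has); (13,9,has); (17,0,has); (17,14,has); (17,16,has); (18,7,has); (18,14,has); (18,15,has); (19,9,has); (19,15,has); (19,16,has); (20,14,has); (20,15,has); (20,16,has)


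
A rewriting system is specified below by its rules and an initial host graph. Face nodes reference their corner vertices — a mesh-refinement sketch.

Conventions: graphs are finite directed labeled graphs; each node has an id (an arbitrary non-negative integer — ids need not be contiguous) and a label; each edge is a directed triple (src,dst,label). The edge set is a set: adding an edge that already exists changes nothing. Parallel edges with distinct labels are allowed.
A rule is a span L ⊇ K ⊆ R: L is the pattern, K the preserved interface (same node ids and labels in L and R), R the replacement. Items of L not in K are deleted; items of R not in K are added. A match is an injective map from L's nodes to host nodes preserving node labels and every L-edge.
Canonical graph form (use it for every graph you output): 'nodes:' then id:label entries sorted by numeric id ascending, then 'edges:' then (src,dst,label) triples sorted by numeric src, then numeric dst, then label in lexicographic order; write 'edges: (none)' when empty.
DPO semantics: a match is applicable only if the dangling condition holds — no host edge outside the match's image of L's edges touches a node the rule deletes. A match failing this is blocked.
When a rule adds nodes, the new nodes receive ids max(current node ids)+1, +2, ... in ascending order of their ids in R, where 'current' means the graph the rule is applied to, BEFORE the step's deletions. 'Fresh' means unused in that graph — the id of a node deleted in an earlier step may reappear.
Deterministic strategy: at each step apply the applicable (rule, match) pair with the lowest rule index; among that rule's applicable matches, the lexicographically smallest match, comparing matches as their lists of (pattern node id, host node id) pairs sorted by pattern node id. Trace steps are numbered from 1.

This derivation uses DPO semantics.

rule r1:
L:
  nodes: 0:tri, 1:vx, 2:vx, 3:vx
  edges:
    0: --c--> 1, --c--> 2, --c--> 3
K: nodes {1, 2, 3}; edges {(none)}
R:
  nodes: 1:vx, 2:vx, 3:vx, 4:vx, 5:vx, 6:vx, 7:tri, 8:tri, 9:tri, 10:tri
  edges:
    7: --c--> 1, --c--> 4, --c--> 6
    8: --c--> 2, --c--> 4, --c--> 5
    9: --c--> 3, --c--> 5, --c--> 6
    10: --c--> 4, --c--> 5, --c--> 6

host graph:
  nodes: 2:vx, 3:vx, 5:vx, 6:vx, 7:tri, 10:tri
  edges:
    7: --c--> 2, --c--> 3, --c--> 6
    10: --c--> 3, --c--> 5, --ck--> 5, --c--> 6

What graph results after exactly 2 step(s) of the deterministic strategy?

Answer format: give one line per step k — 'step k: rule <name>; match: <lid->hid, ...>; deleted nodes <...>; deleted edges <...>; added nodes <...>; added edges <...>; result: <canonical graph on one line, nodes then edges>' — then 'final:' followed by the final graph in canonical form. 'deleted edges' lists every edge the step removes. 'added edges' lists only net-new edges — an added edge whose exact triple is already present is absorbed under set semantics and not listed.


step 1: rule r1; match: 0->7, 1->2, 2->3, 3->6; deleted nodes 7; deleted edges (7,2,c); (7,3,c); (7,6,c); added nodes 11, 12, 13, 14, 15, 16, 17; added edges (14,2,c); (14,11,c); (14,13,c); (15,3,c); (15,11,c); (15,12,c); (16,6,c); (16,12,c); (16,13,c); (17,11,c); (17,12,c); (17,13,c); result: nodes: 2:vx, 3:vx, 5:vx, 6:vx, 10:tri, 11:vx, 12:vx, 13:vx, 14:tri, 15:tri, 16:tri, 17:tri edges: (10,3,c); (10,5,c); (10,5,ck); (10,6,c); (14,2,c); (14,11,c); (14,13,c); (15,3,c); (15,11,c); (15,12,c); (16,6,c); (16,12,c); (16,13,c); (17,11,c); (17,12,c); (17,13,c)
step 2: rule r1; match: 0->14, 1->2, 2->11, 3->13; deleted nodes 14; deleted edges (14,2,c); (14,11,c); (14,13,c); added nodes 18, 19, 20, 21, 22, 23, 24; added edges (21,2,c); (21,18,c); (21,20,c); (22,11,c); (22,18,c); (22,19,c); (23,13,c); (23,19,c); (23,20,c); (24,18,c); (24,19,c); (24,20,c); result: nodes: 2:vx, 3:vx, 5:vx, 6:vx, 10:tri, 11:vx, 12:vx, 13:vx, 15:tri, 16:tri, 17:tri, 18:vx, 19:vx, 20:vx, 21:tri, 22:tri, 23:tri, 24:tri edges: (10,3,c); (10,5,c); (10,5,ck); (10,6,c); (15,3,c); (15,11,c); (15,12,c); (16,6,c); (16,12,c); (16,13,c); (17,11,c); (17,12,c); (17,13,c); (21,2,c); (21,18,c); (21,20,c); (22,11,c); (22,18,c); (22,19,c); (23,13,c); (23,19,c); (23,20,c); (24,18,c); (24,19,c); (24,20,c)
final:
nodes: 2:vx, 3:vx, 5:vx, 6:vx, 10:tri, 11:vx, 12:vx, 13:vx, 15:tri, 16:tri, 17:tri, 18:vx, 19:vx, 20:vx, 21:tri, 22:tri, 23:tri, 24:tri
edges: (10,3,c); (10,5,c); (10,5,ck); (10,6,c); (15,3,c); (15,11,c); (15,12,c); (16,6,c); (16,12,c); (16,13,c); (17,11,c); (17,12,c); (17,13,c); (21,2,c); (21,18,c); (21,20,c); (22,11,c); (22,18,c); (22,19,c); (23,13,c); (23,19,c); (23,20,c); (24,18,c); (24,19,c); (24,20,c)


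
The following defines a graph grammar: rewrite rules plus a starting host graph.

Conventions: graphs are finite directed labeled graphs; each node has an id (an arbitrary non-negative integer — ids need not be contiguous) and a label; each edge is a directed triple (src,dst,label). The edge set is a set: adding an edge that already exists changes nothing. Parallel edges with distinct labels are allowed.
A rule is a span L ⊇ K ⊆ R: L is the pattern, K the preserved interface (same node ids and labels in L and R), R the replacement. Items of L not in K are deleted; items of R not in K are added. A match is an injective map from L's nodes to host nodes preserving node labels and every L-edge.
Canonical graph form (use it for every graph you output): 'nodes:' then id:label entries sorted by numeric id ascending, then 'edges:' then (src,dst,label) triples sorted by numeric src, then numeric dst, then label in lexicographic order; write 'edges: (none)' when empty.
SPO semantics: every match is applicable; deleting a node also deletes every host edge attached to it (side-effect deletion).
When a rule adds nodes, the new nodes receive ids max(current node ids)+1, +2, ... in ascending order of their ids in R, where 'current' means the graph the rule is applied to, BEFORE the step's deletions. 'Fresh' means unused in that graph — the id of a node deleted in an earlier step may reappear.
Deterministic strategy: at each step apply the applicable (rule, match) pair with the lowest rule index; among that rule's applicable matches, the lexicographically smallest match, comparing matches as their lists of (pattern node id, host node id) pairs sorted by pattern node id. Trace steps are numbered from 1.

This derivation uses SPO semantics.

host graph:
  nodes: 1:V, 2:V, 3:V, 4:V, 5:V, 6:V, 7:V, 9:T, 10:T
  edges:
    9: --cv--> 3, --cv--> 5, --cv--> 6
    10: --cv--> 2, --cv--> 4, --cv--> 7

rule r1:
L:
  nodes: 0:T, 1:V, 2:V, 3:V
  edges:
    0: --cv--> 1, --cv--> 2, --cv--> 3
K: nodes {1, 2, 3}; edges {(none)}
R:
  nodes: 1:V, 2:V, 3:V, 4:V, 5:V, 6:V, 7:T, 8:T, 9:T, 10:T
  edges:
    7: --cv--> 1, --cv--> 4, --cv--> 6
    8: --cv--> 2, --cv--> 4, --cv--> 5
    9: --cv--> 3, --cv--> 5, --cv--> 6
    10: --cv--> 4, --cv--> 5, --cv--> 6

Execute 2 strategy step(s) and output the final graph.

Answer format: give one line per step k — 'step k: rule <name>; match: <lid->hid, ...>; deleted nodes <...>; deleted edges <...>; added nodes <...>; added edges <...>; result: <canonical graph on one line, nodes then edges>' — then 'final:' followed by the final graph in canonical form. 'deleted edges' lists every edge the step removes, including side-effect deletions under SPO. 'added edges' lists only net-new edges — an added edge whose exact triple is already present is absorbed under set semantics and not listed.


step 1: rule r1; match: 0->9, 1->3, 2->5, 3->6; deleted nodes 9; deleted edges (9,3,cv); (9,5,cv); (9,6,cv); added nodes 11, 12, 13, 14, 15, 16, 17; added edges (14,3,cv); (14,11,cv); (14,13,cv); (15,5,cv); (15,11,cv); (15,12,cv); (16,6,cv); (16,12,cv); (16,13,cv); (17,11,cv); (17,12,cv); (17,13,cv); result: nodes: 1:V, 2:V, 3:V, 4:V, 5:V, 6:V, 7:V, 10:T, 11:V, 12:V, 13:V, 14:T, 15:T, 16:T, 17:T edges: (10,2,cv); (10,4,cv); (10,7,cv); (14,3,cv); (14,11,cv); (14,13,cv); (15,5,cv); (15,11,cv); (15,12,cv); (16,6,cv); (16,12,cv); (16,13,cv); (17,11,cv); (17,12,cv); (17,13,cv)
step 2: rule r1; match: 0->10, 1->2, 2->4, 3->7; deleted nodes 10; deleted edges (10,2,cv); (10,4,cv); (10,7,cv); added nodes 18, 19, 20, 21, 22, 23, 24; added edges (21,2,cv); (21,18,cv); (21,20,cv); (22,4,cv); (22,18,cv); (22,19,cv); (23,7,cv); (23,19,cv); (23,20,cv); (24,18,cv); (24,19,cv); (24,20,cv); result: nodes: 1:V, 2:V, 3:V, 4:V, 5:V, 6:V, 7:V, 11:V, 12:V, 13:V, 14:T, 15:T, 16:T, 17:T, 18:V, 19:V, 20:V, 21:T, 22:T, 23:T, 24:T edges: (14,3,cv); (14,11,cv); (14,13,cv); (15,5,cv); (15,11,cv); (15,12,cv); (16,6,cv); (16,12,cv); (16,13,cv); (17,11,cv); (17,12,cv); (17,13,cv); (21,2,cv); (21,18,cv); (21,20,cv); (22,4,cv); (22,18,cv); (22,19,cv); (23,7,cv); (23,19,cv); (23,20,cv); (24,18,cv); (24,19,cv); (24,20,cv)
final:
nodes: 1:V, 2:V, 3:V, 4:V, 5:V, 6:V, 7:V, 11:V, 12:V, 13:V, 14:T, 15:T, 16:T, 17:T, 18:V, 19:V, 20:V, 21:T, 22:T, 23:T, 24:T
edges: (14,3,cv); (14,11,cv); (14,13,cv); (15,5,cv); (15,11,cv); (15,12,cv); (16,6,cv); (16,12,cv); (16,13,cv); (17,11,cv); (17,12,cv); (17,13,cv); (21,2,cv); (21,18,cv); (21,20,cv); (22,4,cv); (22,18,cv); (22,19,cv); (23,7,cv); (23,19,cv); (23,20,cv); (24,18,cv); (24,19,cv); (24,20,cv)


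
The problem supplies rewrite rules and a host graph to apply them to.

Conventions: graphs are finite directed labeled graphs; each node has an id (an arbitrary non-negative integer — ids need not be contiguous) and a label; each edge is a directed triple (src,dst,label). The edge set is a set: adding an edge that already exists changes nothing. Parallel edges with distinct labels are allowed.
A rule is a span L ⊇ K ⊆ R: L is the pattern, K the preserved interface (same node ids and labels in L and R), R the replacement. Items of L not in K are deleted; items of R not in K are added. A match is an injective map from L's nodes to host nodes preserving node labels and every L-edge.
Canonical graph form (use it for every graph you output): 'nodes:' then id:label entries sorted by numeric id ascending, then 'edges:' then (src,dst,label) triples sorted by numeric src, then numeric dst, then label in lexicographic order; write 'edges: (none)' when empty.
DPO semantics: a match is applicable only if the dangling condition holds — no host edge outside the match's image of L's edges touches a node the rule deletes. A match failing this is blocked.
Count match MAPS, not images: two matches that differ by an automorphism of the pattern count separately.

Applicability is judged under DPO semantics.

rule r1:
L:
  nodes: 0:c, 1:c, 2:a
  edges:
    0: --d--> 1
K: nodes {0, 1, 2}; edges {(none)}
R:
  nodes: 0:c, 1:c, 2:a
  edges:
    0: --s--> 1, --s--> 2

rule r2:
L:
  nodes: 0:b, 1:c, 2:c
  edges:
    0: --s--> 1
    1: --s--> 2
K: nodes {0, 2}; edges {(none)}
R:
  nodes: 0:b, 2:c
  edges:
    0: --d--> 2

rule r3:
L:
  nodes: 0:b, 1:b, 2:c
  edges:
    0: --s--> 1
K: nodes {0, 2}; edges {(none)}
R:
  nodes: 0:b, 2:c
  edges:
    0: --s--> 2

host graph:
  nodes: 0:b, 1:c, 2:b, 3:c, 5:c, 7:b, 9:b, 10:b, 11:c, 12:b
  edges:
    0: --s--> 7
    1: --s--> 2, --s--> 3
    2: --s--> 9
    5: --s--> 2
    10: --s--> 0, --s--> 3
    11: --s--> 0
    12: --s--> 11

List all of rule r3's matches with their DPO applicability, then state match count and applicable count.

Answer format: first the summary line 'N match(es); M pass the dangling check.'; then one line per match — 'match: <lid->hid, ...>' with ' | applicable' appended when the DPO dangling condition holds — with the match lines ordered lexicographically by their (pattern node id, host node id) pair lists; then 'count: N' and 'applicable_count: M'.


12 match(es); 8 pass the dangling check.
match: 0->0, 1->7, 2->1 | applicable
match: 0->0, 1->7, 2->3 | applicable
match: 0->0, 1->7, 2->5 | applicable
match: 0->0, 1->7, 2->11 | applicable
match: 0->2, 1->9, 2->1 | applicable
match: 0->2, 1->9, 2->3 | applicable
match: 0->2, 1->9, 2->5 | applicable
match: 0->2, 1->9, 2->11 | applicable
match: 0->10, 1->0, 2->1
match: 0->10, 1->0, 2->3
match: 0->10, 1->0, 2->5
match: 0->10, 1->0, 2->11
count: 12
applicable_count: 8


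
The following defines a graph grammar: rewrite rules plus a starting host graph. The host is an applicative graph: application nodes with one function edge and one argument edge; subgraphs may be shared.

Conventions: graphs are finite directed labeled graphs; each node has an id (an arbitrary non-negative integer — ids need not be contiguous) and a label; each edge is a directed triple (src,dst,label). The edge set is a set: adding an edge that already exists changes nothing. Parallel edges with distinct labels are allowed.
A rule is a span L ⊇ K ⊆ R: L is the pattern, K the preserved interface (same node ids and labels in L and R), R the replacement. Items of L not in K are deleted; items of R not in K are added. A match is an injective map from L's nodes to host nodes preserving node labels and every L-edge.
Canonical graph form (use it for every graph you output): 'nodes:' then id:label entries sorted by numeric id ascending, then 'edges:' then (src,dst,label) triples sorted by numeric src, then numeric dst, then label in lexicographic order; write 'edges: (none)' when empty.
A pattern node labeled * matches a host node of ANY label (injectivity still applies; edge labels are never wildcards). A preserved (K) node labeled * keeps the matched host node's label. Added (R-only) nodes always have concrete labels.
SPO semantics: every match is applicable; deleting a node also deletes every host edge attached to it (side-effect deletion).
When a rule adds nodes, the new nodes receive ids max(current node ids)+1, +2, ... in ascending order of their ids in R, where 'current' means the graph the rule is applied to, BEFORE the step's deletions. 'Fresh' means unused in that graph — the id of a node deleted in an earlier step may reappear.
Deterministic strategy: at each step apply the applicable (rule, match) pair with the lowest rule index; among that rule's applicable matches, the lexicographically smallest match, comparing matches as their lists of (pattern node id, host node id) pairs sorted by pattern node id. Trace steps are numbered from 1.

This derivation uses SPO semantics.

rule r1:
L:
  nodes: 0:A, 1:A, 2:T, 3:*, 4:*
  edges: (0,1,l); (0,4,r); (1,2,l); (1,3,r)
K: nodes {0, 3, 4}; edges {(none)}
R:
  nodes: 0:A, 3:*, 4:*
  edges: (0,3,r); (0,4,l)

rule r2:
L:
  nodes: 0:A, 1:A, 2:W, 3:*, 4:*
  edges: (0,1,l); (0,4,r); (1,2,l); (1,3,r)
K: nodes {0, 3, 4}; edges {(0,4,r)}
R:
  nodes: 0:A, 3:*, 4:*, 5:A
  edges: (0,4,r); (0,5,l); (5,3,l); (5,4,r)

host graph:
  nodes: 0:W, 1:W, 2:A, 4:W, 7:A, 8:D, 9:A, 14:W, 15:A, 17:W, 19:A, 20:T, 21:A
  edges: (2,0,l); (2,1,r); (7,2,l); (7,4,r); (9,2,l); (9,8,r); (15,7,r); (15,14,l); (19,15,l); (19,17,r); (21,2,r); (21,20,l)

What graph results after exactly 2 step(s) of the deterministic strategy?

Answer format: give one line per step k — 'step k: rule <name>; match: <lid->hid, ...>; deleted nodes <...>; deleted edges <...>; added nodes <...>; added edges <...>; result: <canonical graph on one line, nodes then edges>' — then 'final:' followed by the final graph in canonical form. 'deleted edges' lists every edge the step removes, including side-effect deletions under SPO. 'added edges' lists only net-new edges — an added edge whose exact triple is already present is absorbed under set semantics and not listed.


step 1: rule r2; match: 0->7, 1->2, 2->0, 3->1, 4->4; deleted nodes 0, 2; deleted edges (2,0,l); (2,1,r); (7,2,l); (9,2,l); (21,2,r); added nodes 22; added edges (7,22,l); (22,1,l); (22,4,r); result: nodes: 1:W, 4:W, 7:A, 8:D, 9:A, 14:W, 15:A, 17:W, 19:A, 20:T, 21:A, 22:A edges: (7,4,r); (7,22,l); (9,8,r); (15,7,r); (15,14,l); (19,15,l); (19,17,r); (21,20,l); (22,1,l); (22,4,r)
step 2: rule r2; match: 0->19, 1->15, 2->14, 3->7, 4->17; deleted nodes 14, 15; deleted edges (15,7,r); (15,14,l); (19,15,l); added nodes 23; added edges (19,23,l); (23,7,l); (23,17,r); result: nodes: 1:W, 4:W, 7:A, 8:D, 9:A, 17:W, 19:A, 20:T, 21:A, 22:A, 23:A edges: (7,4,r); (7,22,l); (9,8,r); (19,17,r); (19,23,l); (21,20,l); (22,1,l); (22,4,r); (23,7,l); (23,17,r)
final:
nodes: 1:W, 4:W, 7:A, 8:D, 9:A, 17:W, 19:A, 20:T, 21:A, 22:A, 23:A
edges: (7,4,r); (7,22,l); (9,8,r); (19,17,r); (19,23,l); (21,20,l); (22,1,l); (22,4,r); (23,7,l); (23,17,r)
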